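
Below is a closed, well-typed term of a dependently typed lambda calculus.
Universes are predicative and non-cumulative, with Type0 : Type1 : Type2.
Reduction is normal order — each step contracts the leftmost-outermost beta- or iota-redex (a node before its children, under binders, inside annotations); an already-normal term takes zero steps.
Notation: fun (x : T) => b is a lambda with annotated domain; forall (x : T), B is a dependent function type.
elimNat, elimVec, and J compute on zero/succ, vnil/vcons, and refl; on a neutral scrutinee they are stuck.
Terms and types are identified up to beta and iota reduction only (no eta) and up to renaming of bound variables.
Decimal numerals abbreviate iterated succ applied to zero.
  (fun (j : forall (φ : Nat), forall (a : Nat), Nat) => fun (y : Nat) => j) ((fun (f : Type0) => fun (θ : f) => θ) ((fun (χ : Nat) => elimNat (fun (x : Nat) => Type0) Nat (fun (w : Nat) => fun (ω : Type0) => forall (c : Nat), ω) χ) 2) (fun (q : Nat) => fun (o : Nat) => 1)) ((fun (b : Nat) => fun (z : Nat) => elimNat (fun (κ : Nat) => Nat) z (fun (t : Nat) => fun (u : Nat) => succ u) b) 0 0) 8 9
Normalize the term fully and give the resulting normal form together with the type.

resulting normal form:
  1
the term's type:
  Nat


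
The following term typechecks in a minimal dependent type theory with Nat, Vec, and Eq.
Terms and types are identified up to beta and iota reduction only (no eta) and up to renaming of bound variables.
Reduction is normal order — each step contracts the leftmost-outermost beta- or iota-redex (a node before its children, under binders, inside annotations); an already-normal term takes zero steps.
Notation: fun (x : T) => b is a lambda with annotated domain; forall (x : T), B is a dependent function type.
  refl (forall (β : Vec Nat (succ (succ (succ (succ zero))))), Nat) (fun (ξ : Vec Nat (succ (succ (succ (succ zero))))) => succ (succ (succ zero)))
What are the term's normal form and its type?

reduced normal form:
  refl (forall (β : Vec Nat (succ (succ (succ (succ zero))))), Nat) (fun (ξ : Vec Nat (succ (succ (succ (succ zero))))) => succ (succ (succ zero)))
inferred type:
  Eq (forall (β : Vec Nat (succ (succ (succ (succ zero))))), Nat) (fun (ξ : Vec Nat (succ (succ (succ (succ zero))))) => succ (succ (succ zero))) (fun (ν : Vec Nat (succ (succ (succ (succ zero))))) => succ (succ (succ zero)))


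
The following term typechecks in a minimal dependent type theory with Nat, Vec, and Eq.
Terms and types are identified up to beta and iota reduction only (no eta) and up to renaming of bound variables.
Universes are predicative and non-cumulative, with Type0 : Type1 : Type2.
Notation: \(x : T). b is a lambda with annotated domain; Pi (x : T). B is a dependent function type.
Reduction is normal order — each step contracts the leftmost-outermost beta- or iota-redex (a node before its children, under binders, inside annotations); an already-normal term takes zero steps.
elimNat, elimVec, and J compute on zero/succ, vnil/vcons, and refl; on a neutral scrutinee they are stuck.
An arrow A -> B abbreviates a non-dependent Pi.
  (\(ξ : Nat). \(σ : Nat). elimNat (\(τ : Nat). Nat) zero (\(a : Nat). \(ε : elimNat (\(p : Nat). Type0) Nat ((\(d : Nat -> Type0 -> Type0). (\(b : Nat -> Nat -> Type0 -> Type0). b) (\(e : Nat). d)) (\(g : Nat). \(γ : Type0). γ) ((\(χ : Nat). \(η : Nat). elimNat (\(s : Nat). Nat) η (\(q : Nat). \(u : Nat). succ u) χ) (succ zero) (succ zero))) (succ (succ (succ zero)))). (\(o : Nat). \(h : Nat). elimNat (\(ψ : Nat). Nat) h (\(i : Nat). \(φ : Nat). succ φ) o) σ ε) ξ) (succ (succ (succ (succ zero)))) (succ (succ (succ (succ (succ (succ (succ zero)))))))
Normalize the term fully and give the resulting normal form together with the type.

reduced normal form:
  succ (succ (succ (succ (succ (succ (succ (succ (succ (succ (succ (succ (succ (succ (succ (succ (succ (succ (succ (succ (succ (succ (succ (succ (succ (succ (succ (succ zero)))))))))))))))))))))))))))
inferred type:
  Nat


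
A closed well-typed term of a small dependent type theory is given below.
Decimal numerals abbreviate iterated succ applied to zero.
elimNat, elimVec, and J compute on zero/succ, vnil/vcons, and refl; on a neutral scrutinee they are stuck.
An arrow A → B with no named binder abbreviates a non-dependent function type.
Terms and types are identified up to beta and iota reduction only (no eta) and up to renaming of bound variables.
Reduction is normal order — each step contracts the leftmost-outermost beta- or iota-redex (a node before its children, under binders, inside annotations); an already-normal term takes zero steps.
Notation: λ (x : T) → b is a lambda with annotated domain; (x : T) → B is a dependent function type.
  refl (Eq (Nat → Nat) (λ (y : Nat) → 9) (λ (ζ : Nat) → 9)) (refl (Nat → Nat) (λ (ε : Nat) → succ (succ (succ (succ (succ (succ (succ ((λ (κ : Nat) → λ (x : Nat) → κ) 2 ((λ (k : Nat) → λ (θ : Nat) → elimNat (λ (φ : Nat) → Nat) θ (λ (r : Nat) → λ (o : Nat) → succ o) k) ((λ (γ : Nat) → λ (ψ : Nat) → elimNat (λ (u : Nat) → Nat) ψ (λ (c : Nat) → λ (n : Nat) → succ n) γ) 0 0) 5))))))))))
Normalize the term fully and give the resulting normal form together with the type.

resulting normal form:
  refl (Eq (Nat → Nat) (λ (y : Nat) → 9) (λ (ζ : Nat) → 9)) (refl (Nat → Nat) (λ (ε : Nat) → 9))
type:
  Eq (Eq (Nat → Nat) (λ (y : Nat) → 9) (λ (ζ : Nat) → 9)) (refl (Nat → Nat) (λ (ε : Nat) → 9)) (refl (Nat → Nat) (λ (κ : Nat) → 9))


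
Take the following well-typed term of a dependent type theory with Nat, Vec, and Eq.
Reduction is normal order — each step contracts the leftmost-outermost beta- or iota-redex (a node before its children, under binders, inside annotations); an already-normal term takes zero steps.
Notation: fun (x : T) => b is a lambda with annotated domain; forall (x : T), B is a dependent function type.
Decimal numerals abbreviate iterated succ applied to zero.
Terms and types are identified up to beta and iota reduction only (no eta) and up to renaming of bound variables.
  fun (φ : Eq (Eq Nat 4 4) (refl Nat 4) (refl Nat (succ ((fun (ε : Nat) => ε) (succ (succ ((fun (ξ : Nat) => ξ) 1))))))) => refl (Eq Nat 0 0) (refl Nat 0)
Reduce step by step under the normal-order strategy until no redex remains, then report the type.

normal-order reduction:
  fun (φ : Eq (Eq Nat 4 4) (refl Nat 4) (refl Nat (succ ((fun (ε : Nat) => ε) (succ (succ ((fun (ξ : Nat) => ξ) 1))))))) => refl (Eq Nat 0 0) (refl Nat 0)
  ~> fun (φ : Eq (Eq Nat 4 4) (refl Nat 4) (refl Nat (succ (succ (succ ((fun (ε : Nat) => ε) 1)))))) => refl (Eq Nat 0 0) (refl Nat 0)
  ~> fun (φ : Eq (Eq Nat 4 4) (refl Nat 4) (refl Nat 4)) => refl (Eq Nat 0 0) (refl Nat 0)
the term's type:
  forall (φ : Eq (Eq Nat 4 4) (refl Nat 4) (refl Nat 4)), Eq (Eq Nat 0 0) (refl Nat 0) (refl Nat 0)


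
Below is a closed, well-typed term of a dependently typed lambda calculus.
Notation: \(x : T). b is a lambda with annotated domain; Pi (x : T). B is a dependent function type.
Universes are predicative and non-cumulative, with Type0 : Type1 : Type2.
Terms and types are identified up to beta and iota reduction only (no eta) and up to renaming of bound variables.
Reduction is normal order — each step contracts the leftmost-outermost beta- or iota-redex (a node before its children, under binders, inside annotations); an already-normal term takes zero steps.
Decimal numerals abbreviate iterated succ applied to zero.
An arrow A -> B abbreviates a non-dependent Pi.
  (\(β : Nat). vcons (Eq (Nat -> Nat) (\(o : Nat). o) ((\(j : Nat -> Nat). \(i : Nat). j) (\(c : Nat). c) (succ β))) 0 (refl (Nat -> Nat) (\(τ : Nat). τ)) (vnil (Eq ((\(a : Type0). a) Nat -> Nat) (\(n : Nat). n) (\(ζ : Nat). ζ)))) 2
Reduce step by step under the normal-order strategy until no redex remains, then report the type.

normal-order reduction:
  (\(β : Nat). vcons (Eq (Nat -> Nat) (\(o : Nat). o) ((\(j : Nat -> Nat). \(i : Nat). j) (\(c : Nat). c) (succ β))) 0 (refl (Nat -> Nat) (\(τ : Nat). τ)) (vnil (Eq ((\(a : Type0). a) Nat -> Nat) (\(n : Nat). n) (\(ζ : Nat). ζ)))) 2
  ~> vcons (Eq (Nat -> Nat) (\(β : Nat). β) ((\(o : Nat -> Nat). \(j : Nat). o) (\(i : Nat). i) 3)) 0 (refl (Nat -> Nat) (\(c : Nat). c)) (vnil (Eq ((\(τ : Type0). τ) Nat -> Nat) (\(a : Nat). a) (\(n : Nat). n)))
  ~> vcons (Eq (Nat -> Nat) (\(β : Nat). β) ((\(o : Nat). \(j : Nat). j) 3)) 0 (refl (Nat -> Nat) (\(i : Nat). i)) (vnil (Eq ((\(c : Type0). c) Nat -> Nat) (\(τ : Nat). τ) (\(a : Nat). a)))
  ~> vcons (Eq (Nat -> Nat) (\(β : Nat). β) (\(o : Nat). o)) 0 (refl (Nat -> Nat) (\(j : Nat). j)) (vnil (Eq ((\(i : Type0). i) Nat -> Nat) (\(c : Nat). c) (\(τ : Nat). τ)))
  ~> vcons (Eq (Nat -> Nat) (\(β : Nat). β) (\(o : Nat). o)) 0 (refl (Nat -> Nat) (\(j : Nat). j)) (vnil (Eq (Nat -> Nat) (\(i : Nat). i) (\(c : Nat). c)))
inferred type:
  Vec (Eq (Nat -> Nat) (\(β : Nat). β) (\(o : Nat). o)) 1


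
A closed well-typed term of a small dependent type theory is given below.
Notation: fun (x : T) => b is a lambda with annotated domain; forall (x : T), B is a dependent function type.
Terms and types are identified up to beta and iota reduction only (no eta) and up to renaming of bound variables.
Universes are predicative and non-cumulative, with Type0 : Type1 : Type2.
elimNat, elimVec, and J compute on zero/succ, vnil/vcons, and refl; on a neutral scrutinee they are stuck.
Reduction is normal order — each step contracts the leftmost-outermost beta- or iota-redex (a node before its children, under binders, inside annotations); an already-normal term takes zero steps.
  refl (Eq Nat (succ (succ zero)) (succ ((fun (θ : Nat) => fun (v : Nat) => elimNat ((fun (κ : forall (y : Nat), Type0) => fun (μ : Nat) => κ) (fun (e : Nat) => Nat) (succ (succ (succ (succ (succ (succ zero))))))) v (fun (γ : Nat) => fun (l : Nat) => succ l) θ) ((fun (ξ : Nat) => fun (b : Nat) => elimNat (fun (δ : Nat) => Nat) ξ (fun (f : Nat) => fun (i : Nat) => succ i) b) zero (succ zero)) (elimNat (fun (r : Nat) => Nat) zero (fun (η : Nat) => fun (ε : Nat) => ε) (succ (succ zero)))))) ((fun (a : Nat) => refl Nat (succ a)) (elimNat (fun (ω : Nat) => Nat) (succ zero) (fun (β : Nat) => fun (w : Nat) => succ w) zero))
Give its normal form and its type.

reduced normal form:
  refl (Eq Nat (succ (succ zero)) (succ (succ zero))) (refl Nat (succ (succ zero)))
the term's type:
  Eq (Eq Nat (succ (succ zero)) (succ (succ zero))) (refl Nat (succ (succ zero))) (refl Nat (succ (succ zero)))
observation: the term reaches its normal form after 23 normal-order steps.


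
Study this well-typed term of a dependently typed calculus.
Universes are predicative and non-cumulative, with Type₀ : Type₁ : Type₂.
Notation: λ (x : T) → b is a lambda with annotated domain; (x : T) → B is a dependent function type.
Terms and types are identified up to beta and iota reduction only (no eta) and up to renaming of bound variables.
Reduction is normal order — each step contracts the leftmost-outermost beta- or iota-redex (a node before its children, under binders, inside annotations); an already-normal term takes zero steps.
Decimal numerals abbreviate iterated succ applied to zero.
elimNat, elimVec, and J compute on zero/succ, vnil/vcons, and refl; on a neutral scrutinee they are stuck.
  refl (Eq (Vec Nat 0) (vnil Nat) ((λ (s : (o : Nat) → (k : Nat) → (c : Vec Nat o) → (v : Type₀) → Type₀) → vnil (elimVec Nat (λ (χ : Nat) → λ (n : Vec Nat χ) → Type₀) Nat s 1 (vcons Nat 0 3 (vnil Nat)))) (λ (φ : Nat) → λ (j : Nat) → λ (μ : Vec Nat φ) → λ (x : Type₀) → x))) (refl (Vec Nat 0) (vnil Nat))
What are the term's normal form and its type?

reduced normal form:
  refl (Eq (Vec Nat 0) (vnil Nat) (vnil Nat)) (refl (Vec Nat 0) (vnil Nat))
the term's type:
  Eq (Eq (Vec Nat 0) (vnil Nat) (vnil Nat)) (refl (Vec Nat 0) (vnil Nat)) (refl (Vec Nat 0) (vnil Nat))


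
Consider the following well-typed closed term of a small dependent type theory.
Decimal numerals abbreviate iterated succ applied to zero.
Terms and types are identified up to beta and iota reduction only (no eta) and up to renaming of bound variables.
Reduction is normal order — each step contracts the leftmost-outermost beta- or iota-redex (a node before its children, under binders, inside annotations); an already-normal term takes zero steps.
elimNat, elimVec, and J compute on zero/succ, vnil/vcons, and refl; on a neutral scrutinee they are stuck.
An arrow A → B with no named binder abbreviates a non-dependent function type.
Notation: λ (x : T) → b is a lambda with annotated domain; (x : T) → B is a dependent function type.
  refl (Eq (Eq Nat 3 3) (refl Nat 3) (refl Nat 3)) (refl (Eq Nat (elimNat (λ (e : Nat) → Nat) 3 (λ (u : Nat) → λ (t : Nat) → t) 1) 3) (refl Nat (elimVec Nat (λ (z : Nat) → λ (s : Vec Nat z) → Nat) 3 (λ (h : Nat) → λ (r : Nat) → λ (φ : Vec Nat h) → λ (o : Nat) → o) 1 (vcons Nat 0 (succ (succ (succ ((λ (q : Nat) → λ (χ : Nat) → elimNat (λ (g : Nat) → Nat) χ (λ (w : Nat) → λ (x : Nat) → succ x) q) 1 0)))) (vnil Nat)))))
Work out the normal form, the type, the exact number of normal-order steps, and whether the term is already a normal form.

reduced normal form:
  refl (Eq (Eq Nat 3 3) (refl Nat 3) (refl Nat 3)) (refl (Eq Nat 3 3) (refl Nat 3))
the term's type:
  Eq (Eq (Eq Nat 3 3) (refl Nat 3) (refl Nat 3)) (refl (Eq Nat 3 3) (refl Nat 3)) (refl (Eq Nat 3 3) (refl Nat 3))
steps to reach normal form (normal order): 10
started in normal form: no
first contracted redex: an elimNat iota-redex


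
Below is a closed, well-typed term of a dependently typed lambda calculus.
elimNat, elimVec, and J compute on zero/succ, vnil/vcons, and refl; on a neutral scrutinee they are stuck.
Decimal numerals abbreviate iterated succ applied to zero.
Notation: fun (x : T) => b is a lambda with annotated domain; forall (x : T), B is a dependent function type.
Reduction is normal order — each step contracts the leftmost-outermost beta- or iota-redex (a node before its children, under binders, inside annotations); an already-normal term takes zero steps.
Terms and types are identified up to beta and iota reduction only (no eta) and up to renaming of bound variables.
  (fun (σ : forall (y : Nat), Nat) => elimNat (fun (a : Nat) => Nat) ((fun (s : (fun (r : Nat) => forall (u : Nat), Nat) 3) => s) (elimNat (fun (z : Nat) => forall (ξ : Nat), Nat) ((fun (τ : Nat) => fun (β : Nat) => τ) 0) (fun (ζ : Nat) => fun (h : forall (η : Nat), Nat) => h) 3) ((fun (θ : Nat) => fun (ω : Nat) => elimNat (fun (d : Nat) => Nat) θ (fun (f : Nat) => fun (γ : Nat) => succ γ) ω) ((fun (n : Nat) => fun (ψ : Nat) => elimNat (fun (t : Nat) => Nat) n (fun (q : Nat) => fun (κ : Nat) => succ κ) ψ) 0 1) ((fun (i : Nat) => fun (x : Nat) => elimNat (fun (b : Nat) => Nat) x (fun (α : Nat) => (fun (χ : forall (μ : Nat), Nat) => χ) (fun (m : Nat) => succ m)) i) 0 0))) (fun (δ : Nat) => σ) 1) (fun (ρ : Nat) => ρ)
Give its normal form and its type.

resulting normal form:
  0
inferred type:
  Nat


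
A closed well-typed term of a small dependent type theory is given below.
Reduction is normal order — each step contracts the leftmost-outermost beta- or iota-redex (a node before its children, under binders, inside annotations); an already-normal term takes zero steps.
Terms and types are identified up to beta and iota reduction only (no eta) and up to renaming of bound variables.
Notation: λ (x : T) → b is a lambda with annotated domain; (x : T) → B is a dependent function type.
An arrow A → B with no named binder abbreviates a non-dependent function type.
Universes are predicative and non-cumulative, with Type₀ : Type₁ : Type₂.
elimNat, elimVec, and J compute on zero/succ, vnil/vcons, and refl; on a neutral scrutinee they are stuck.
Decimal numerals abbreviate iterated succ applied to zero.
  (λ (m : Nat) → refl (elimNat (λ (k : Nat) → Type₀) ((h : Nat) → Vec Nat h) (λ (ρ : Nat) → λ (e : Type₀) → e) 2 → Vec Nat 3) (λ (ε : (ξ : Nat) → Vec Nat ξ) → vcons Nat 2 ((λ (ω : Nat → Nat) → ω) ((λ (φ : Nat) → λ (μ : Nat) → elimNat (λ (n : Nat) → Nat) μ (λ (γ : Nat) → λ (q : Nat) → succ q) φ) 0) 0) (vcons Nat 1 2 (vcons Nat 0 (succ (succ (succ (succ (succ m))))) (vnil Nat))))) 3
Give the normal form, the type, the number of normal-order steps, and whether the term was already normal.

resulting normal form:
  refl (((m : Nat) → Vec Nat m) → Vec Nat 3) (λ (k : (h : Nat) → Vec Nat h) → vcons Nat 2 0 (vcons Nat 1 2 (vcons Nat 0 8 (vnil Nat))))
the term's type:
  Eq (((m : Nat) → Vec Nat m) → Vec Nat 3) (λ (k : (h : Nat) → Vec Nat h) → vcons Nat 2 0 (vcons Nat 1 2 (vcons Nat 0 8 (vnil Nat)))) (λ (ρ : (e : Nat) → Vec Nat e) → vcons Nat 2 0 (vcons Nat 1 2 (vcons Nat 0 8 (vnil Nat))))
normal-order step count: 12
started in normal form: no
first contracted redex: a beta-redex


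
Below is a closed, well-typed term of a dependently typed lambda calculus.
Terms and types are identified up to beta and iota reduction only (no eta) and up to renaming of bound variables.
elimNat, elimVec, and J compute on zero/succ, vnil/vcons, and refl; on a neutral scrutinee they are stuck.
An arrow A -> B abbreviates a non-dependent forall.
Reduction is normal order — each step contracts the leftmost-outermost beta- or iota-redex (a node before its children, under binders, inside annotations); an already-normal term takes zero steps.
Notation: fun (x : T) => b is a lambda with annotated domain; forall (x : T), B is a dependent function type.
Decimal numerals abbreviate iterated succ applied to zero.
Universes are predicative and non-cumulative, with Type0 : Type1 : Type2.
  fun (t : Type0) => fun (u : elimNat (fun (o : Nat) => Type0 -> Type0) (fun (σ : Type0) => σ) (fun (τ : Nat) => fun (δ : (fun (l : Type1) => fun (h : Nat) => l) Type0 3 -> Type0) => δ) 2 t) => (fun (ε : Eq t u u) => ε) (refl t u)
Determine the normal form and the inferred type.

normal form:
  fun (t : Type0) => fun (u : t) => refl t u
type:
  forall (t : Type0), forall (u : t), Eq t u u
observation: the term reaches its normal form after 9 normal-order steps.


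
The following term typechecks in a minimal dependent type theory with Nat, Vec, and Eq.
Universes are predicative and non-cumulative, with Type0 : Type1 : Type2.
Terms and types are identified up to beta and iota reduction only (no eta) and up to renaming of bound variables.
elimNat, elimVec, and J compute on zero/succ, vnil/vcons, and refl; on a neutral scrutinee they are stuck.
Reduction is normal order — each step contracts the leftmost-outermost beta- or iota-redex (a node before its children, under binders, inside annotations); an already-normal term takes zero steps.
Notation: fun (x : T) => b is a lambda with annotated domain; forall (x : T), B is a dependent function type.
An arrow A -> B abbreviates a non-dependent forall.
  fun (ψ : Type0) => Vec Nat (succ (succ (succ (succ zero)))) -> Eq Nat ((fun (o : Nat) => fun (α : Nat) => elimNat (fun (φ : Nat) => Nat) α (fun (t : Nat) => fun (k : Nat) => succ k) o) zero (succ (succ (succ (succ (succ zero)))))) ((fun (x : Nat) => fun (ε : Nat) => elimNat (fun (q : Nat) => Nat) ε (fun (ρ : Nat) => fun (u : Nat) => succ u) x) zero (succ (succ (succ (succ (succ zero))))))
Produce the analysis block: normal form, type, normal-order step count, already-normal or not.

normal form:
  fun (ψ : Type0) => Vec Nat (succ (succ (succ (succ zero)))) -> Eq Nat (succ (succ (succ (succ (succ zero))))) (succ (succ (succ (succ (succ zero)))))
type:
  Type0 -> Type0
reduction steps (normal order): 6
already normal: no
first contracted redex: a beta-redex


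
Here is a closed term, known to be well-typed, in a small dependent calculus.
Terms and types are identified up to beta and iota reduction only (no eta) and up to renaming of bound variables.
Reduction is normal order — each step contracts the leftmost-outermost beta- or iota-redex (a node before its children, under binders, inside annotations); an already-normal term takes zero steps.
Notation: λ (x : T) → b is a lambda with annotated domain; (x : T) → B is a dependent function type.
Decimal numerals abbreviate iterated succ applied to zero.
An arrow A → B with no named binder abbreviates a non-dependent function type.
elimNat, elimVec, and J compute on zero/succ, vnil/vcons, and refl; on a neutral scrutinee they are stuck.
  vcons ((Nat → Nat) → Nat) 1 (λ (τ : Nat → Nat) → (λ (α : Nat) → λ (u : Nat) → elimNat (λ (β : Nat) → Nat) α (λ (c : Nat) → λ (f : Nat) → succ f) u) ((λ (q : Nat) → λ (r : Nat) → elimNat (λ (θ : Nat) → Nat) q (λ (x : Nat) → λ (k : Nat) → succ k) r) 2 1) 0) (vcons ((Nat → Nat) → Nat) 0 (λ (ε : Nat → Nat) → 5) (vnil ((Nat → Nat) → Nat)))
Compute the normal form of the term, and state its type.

reduced normal form:
  vcons ((Nat → Nat) → Nat) 1 (λ (τ : Nat → Nat) → 3) (vcons ((Nat → Nat) → Nat) 0 (λ (α : Nat → Nat) → 5) (vnil ((Nat → Nat) → Nat)))
the term's type:
  Vec ((Nat → Nat) → Nat) 2
observation: 9 normal-order steps separate the term from its normal form.


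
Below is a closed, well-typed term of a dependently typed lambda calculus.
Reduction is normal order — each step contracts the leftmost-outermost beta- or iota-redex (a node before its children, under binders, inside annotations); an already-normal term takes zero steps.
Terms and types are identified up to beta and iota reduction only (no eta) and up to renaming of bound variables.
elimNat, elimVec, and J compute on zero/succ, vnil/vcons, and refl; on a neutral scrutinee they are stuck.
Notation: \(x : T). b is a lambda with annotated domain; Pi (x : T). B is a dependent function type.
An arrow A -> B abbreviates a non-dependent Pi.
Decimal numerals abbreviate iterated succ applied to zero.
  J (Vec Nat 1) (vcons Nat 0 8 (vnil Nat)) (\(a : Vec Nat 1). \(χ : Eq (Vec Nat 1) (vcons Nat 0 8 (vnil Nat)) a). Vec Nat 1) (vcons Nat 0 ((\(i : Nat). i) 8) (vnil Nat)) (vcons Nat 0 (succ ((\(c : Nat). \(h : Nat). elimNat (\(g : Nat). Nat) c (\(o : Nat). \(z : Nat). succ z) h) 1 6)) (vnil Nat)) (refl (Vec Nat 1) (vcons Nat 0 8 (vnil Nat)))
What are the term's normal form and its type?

reduced normal form:
  vcons Nat 0 8 (vnil Nat)
the term's type:
  Vec Nat 1


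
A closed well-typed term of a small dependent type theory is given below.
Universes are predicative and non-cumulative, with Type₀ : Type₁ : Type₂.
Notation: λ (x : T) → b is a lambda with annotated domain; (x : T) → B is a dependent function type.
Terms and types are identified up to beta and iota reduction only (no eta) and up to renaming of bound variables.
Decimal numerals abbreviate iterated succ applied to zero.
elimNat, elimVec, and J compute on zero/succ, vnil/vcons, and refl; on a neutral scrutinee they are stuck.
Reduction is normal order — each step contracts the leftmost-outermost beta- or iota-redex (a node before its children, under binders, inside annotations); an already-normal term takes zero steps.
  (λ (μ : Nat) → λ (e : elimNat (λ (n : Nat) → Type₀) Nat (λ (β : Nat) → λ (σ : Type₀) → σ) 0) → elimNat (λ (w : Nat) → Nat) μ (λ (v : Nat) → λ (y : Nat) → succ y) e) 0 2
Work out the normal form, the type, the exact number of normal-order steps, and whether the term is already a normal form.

normal form:
  2
the term's type:
  Nat
normal-order step count: 9
started in normal form: no
first contracted redex: a beta-redex


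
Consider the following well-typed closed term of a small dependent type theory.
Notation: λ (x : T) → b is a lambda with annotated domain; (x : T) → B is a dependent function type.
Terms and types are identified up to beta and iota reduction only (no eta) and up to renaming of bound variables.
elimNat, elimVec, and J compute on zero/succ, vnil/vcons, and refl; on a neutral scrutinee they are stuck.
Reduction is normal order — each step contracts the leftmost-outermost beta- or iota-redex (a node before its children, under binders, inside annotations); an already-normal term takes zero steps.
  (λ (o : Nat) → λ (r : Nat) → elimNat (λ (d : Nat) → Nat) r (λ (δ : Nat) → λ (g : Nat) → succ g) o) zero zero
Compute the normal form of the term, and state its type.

reduced normal form:
  zero
type:
  Nat
observation: the term reaches its normal form after 3 normal-order steps.


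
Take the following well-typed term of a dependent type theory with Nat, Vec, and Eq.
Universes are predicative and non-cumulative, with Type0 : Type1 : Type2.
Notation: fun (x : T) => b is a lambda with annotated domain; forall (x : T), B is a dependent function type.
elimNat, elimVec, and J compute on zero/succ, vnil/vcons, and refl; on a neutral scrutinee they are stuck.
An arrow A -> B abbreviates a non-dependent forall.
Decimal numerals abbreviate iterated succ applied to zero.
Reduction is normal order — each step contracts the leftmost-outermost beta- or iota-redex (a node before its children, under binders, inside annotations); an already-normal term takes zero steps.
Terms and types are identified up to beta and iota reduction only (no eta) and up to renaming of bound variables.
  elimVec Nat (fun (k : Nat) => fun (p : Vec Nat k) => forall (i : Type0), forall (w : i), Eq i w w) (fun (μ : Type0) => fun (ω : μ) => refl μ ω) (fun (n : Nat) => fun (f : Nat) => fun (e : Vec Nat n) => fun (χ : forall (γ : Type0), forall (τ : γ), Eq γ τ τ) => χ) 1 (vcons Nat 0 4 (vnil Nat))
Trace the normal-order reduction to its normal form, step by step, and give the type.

normal-order reduction sequence:
  elimVec Nat (fun (k : Nat) => fun (p : Vec Nat k) => forall (i : Type0), forall (w : i), Eq i w w) (fun (μ : Type0) => fun (ω : μ) => refl μ ω) (fun (n : Nat) => fun (f : Nat) => fun (e : Vec Nat n) => fun (χ : forall (γ : Type0), forall (τ : γ), Eq γ τ τ) => χ) 1 (vcons Nat 0 4 (vnil Nat))
  ~> (fun (k : Nat) => fun (p : Nat) => fun (i : Vec Nat k) => fun (w : forall (μ : Type0), forall (ω : μ), Eq μ ω ω) => w) 0 4 (vnil Nat) (elimVec Nat (fun (n : Nat) => fun (f : Vec Nat n) => forall (e : Type0), forall (χ : e), Eq e χ χ) (fun (γ : Type0) => fun (τ : γ) => refl γ τ) (fun (ζ : Nat) => fun (ξ : Nat) => fun (θ : Vec Nat ζ) => fun (δ : forall (d : Type0), forall (t : d), Eq d t t) => δ) 0 (vnil Nat))
  ~> (fun (k : Nat) => fun (p : Vec Nat 0) => fun (i : forall (w : Type0), forall (μ : w), Eq w μ μ) => i) 4 (vnil Nat) (elimVec Nat (fun (ω : Nat) => fun (n : Vec Nat ω) => forall (f : Type0), forall (e : f), Eq f e e) (fun (χ : Type0) => fun (γ : χ) => refl χ γ) (fun (τ : Nat) => fun (ζ : Nat) => fun (ξ : Vec Nat τ) => fun (θ : forall (δ : Type0), forall (d : δ), Eq δ d d) => θ) 0 (vnil Nat))
  ~> (fun (k : Vec Nat 0) => fun (p : forall (i : Type0), forall (w : i), Eq i w w) => p) (vnil Nat) (elimVec Nat (fun (μ : Nat) => fun (ω : Vec Nat μ) => forall (n : Type0), forall (f : n), Eq n f f) (fun (e : Type0) => fun (χ : e) => refl e χ) (fun (γ : Nat) => fun (τ : Nat) => fun (ζ : Vec Nat γ) => fun (ξ : forall (θ : Type0), forall (δ : θ), Eq θ δ δ) => ξ) 0 (vnil Nat))
  ~> (fun (k : forall (p : Type0), forall (i : p), Eq p i i) => k) (elimVec Nat (fun (w : Nat) => fun (μ : Vec Nat w) => forall (ω : Type0), forall (n : ω), Eq ω n n) (fun (f : Type0) => fun (e : f) => refl f e) (fun (χ : Nat) => fun (γ : Nat) => fun (τ : Vec Nat χ) => fun (ζ : forall (ξ : Type0), forall (θ : ξ), Eq ξ θ θ) => ζ) 0 (vnil Nat))
  ~> elimVec Nat (fun (k : Nat) => fun (p : Vec Nat k) => forall (i : Type0), forall (w : i), Eq i w w) (fun (μ : Type0) => fun (ω : μ) => refl μ ω) (fun (n : Nat) => fun (f : Nat) => fun (e : Vec Nat n) => fun (χ : forall (γ : Type0), forall (τ : γ), Eq γ τ τ) => χ) 0 (vnil Nat)
  ~> fun (k : Type0) => fun (p : k) => refl k p
type:
  forall (k : Type0), forall (p : k), Eq k p p


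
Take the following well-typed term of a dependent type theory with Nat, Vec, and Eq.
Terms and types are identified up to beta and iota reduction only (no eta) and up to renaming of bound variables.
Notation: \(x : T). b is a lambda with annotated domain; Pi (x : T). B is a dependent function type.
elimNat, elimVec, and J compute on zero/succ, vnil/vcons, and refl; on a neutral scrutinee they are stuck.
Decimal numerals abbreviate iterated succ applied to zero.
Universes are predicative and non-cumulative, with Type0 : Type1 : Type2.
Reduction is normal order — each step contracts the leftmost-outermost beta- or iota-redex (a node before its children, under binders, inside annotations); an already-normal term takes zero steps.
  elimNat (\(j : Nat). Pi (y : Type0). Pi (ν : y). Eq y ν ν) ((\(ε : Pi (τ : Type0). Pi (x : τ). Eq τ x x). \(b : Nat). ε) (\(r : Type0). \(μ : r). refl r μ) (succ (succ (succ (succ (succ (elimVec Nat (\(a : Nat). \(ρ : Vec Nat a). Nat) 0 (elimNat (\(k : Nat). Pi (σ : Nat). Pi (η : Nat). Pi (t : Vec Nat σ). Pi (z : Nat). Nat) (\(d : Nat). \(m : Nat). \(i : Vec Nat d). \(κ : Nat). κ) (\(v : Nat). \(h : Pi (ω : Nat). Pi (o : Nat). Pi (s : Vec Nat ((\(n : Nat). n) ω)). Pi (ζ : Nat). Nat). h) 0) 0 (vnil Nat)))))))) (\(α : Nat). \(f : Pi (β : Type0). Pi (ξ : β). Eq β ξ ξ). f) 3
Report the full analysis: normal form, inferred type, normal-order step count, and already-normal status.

reduced normal form:
  \(j : Type0). \(y : j). refl j y
the term's type:
  Pi (j : Type0). Pi (y : j). Eq j y y
steps to reach normal form (normal order): 12
already normal: no
first contracted redex: an elimNat iota-redex


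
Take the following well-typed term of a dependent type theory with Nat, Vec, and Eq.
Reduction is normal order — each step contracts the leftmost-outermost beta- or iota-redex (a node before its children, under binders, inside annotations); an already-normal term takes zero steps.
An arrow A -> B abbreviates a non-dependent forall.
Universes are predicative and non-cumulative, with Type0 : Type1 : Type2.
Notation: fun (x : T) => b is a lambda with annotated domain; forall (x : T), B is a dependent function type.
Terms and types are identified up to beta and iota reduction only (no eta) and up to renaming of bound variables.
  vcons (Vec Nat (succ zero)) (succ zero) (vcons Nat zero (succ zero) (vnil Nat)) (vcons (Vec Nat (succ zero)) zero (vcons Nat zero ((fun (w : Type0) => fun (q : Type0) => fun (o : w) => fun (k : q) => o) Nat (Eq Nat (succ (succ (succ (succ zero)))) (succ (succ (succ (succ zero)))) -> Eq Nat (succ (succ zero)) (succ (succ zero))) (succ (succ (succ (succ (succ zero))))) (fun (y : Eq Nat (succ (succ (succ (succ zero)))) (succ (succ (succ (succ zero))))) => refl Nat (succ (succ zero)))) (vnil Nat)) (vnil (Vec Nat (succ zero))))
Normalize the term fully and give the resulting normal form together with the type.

reduced normal form:
  vcons (Vec Nat (succ zero)) (succ zero) (vcons Nat zero (succ zero) (vnil Nat)) (vcons (Vec Nat (succ zero)) zero (vcons Nat zero (succ (succ (succ (succ (succ zero))))) (vnil Nat)) (vnil (Vec Nat (succ zero))))
the term's type:
  Vec (Vec Nat (succ zero)) (succ (succ zero))


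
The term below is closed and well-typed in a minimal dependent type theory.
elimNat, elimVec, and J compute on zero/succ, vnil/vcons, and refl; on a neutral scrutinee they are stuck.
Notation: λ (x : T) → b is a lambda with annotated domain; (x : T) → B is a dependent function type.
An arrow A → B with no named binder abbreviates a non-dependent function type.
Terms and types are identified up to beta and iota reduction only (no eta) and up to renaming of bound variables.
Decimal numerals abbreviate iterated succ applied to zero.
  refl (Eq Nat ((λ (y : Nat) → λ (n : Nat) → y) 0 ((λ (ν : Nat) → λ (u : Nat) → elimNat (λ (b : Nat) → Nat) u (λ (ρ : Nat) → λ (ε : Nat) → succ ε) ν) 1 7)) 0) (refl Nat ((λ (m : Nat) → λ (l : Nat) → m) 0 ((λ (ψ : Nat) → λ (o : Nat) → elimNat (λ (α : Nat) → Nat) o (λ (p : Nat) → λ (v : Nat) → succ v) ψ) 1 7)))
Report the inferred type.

type:
  Eq (Eq Nat 0 0) (refl Nat 0) (refl Nat 0)


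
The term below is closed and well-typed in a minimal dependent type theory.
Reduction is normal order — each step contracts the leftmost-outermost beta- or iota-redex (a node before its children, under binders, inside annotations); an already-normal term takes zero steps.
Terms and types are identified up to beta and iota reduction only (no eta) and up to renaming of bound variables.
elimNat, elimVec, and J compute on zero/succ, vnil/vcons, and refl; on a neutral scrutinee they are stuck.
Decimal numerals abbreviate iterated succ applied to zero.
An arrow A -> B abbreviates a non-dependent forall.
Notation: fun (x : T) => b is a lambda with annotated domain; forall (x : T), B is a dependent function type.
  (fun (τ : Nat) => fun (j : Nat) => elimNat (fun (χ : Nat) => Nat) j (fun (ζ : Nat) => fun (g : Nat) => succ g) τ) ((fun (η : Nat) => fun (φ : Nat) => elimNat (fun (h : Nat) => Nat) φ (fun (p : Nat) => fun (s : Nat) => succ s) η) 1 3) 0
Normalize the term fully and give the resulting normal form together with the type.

reduced normal form:
  4
type:
  Nat
observation: normalization takes exactly 21 steps under the normal-order strategy.


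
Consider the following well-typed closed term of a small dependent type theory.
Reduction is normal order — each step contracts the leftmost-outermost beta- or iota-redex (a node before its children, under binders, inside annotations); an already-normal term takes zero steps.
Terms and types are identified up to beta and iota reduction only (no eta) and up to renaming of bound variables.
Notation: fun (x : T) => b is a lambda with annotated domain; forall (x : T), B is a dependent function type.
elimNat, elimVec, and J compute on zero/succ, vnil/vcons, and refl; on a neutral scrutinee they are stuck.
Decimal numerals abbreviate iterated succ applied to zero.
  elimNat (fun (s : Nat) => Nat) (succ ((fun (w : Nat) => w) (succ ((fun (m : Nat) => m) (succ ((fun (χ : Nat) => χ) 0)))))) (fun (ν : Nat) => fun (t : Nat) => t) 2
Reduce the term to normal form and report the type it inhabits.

normal form:
  3
type:
  Nat


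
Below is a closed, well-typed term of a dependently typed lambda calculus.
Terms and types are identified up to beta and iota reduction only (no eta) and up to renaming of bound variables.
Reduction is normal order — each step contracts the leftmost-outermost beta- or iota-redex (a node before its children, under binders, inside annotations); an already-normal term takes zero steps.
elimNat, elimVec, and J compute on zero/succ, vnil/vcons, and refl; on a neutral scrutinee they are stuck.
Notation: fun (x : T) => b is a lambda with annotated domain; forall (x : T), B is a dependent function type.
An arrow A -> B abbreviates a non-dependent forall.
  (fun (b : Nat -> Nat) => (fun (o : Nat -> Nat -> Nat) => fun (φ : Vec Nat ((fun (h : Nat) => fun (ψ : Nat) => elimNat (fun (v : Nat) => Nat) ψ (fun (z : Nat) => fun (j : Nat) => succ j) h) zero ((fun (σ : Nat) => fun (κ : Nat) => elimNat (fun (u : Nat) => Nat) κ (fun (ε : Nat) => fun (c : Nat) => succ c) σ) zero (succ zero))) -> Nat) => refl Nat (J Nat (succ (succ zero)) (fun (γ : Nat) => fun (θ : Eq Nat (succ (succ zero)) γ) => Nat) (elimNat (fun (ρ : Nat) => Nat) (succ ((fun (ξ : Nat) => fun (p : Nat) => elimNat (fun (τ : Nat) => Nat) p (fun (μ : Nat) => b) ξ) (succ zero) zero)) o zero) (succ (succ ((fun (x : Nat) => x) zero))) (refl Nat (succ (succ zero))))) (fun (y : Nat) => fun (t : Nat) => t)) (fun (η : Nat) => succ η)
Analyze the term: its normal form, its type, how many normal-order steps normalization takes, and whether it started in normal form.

normal form:
  fun (b : Vec Nat (succ zero) -> Nat) => refl Nat (succ (succ zero))
inferred type:
  (Vec Nat (succ zero) -> Nat) -> Eq Nat (succ (succ zero)) (succ (succ zero))
reduction steps (normal order): 16
already normal: no
first redex: a beta-redex


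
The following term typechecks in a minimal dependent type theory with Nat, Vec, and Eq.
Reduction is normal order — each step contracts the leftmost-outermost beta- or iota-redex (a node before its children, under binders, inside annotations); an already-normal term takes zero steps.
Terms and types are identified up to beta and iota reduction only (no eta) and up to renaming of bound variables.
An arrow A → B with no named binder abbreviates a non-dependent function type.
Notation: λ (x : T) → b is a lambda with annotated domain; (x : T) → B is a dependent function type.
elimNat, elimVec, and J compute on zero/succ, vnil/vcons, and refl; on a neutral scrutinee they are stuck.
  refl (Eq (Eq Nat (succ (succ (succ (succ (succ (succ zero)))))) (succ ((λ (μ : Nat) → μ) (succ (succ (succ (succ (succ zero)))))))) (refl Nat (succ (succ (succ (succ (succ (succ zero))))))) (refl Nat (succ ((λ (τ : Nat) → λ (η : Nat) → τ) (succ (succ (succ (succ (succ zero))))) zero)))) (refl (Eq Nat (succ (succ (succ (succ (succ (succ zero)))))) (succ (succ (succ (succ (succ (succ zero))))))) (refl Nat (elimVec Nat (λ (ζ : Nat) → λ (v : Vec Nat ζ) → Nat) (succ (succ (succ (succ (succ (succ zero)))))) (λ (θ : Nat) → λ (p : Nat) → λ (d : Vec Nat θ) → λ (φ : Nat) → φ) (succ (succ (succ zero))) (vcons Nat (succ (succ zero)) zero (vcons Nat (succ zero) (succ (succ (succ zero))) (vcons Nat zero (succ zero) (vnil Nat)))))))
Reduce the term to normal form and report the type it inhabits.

normal form:
  refl (Eq (Eq Nat (succ (succ (succ (succ (succ (succ zero)))))) (succ (succ (succ (succ (succ (succ zero))))))) (refl Nat (succ (succ (succ (succ (succ (succ zero))))))) (refl Nat (succ (succ (succ (succ (succ (succ zero)))))))) (refl (Eq Nat (succ (succ (succ (succ (succ (succ zero)))))) (succ (succ (succ (succ (succ (succ zero))))))) (refl Nat (succ (succ (succ (succ (succ (succ zero))))))))
inferred type:
  Eq (Eq (Eq Nat (succ (succ (succ (succ (succ (succ zero)))))) (succ (succ (succ (succ (succ (succ zero))))))) (refl Nat (succ (succ (succ (succ (succ (succ zero))))))) (refl Nat (succ (succ (succ (succ (succ (succ zero)))))))) (refl (Eq Nat (succ (succ (succ (succ (succ (succ zero)))))) (succ (succ (succ (succ (succ (succ zero))))))) (refl Nat (succ (succ (succ (succ (succ (succ zero)))))))) (refl (Eq Nat (succ (succ (succ (succ (succ (succ zero)))))) (succ (succ (succ (succ (succ (succ zero))))))) (refl Nat (succ (succ (succ (succ (succ (succ zero))))))))
observation: contracting a beta-redex first, the term normalizes in 19 steps.


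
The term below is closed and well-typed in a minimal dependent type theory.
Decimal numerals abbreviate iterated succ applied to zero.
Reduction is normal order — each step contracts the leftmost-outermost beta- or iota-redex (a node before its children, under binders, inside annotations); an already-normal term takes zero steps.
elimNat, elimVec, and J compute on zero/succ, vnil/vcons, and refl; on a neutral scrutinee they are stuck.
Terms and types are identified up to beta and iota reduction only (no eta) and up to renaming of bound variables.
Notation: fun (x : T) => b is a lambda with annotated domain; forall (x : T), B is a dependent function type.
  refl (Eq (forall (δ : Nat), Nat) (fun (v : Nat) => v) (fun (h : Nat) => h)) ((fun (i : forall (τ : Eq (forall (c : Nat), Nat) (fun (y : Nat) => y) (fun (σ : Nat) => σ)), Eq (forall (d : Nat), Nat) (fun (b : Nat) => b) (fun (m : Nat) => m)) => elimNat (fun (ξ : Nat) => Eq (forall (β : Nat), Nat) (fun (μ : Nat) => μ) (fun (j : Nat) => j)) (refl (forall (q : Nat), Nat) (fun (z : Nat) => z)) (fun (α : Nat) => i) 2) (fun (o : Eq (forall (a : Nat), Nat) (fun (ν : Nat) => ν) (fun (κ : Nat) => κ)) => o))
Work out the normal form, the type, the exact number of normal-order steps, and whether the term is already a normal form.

resulting normal form:
  refl (Eq (forall (δ : Nat), Nat) (fun (v : Nat) => v) (fun (h : Nat) => h)) (refl (forall (i : Nat), Nat) (fun (τ : Nat) => τ))
inferred type:
  Eq (Eq (forall (δ : Nat), Nat) (fun (v : Nat) => v) (fun (h : Nat) => h)) (refl (forall (i : Nat), Nat) (fun (τ : Nat) => τ)) (refl (forall (c : Nat), Nat) (fun (y : Nat) => y))
normal-order step count: 8
term was already normal: no
first redex: a beta-redex
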